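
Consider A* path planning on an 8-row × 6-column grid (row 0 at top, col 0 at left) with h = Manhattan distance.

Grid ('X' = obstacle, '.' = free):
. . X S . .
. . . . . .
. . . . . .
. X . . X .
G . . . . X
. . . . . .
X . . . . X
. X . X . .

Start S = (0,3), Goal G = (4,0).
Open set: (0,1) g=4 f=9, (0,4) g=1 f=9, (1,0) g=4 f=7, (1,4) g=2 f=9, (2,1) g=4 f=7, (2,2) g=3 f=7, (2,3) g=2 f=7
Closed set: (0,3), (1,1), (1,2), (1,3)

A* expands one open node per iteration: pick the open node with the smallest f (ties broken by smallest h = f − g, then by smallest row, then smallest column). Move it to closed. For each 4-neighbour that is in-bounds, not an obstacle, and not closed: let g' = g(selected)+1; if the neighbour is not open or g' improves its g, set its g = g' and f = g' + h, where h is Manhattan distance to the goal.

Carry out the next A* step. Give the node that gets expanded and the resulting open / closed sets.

step 1: expand (1,0) (f=7, h=3) → closed; open now [(0,0) g=5 f=9, (0,1) g=4 f=9, (0,4) g=1 f=9, (1,4) g=2 f=9, (2,0) g=5 f=7, (2,1) g=4 f=7, (2,2) g=3 f=7, (2,3) g=2 f=7]

expanded=(1,0); open=[(0,0) g=5 f=9, (0,1) g=4 f=9, (0,4) g=1 f=9, (1,4) g=2 f=9, (2,0) g=5 f=7, (2,1) g=4 f=7, (2,2) g=3 f=7, (2,3) g=2 f=7]; closed=[(0,3), (1,0), (1,1), (1,2), (1,3)]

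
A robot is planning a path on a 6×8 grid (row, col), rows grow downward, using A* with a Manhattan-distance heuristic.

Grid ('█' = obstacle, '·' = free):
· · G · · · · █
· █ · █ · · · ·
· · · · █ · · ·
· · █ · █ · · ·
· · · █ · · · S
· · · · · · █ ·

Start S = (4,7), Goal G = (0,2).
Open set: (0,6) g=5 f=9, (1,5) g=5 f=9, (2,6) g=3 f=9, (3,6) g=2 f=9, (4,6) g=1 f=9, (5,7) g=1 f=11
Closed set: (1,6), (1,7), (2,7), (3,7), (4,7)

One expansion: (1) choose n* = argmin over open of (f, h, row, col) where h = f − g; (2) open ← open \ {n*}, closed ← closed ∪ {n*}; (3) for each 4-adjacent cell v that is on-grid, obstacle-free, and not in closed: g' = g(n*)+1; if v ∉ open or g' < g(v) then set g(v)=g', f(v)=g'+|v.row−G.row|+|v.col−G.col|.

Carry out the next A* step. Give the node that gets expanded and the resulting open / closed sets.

expanded=(0,6); open=[(0,5) g=6 f=9, (1,5) g=5 f=9, (2,6) g=3 f=9, (3,6) g=2 f=9, (4,6) g=1 f=9, (5,7) g=1 f=11]; closed=[(0,6), (1,6), (1,7), (2,7), (3,7), (4,7)]

step 1: expand (0,6) (f=9, h=4) → closed; open now [(0,5) g=6 f=9, (1,5) g=5 f=9, (2,6) g=3 f=9, (3,6) g=2 f=9, (4,6) g=1 f=9, (5,7) g=1 f=11]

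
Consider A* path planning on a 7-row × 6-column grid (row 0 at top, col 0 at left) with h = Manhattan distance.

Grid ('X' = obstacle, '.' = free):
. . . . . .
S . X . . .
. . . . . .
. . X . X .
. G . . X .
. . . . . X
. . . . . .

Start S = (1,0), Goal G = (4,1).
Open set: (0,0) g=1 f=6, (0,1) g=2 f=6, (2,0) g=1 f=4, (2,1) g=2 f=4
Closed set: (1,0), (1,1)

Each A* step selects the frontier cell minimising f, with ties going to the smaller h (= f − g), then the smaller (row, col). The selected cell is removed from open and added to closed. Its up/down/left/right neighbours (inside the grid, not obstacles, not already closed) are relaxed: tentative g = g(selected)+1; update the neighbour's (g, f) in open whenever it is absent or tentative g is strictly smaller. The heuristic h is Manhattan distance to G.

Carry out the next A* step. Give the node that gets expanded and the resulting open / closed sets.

expanded=(2,1); open=[(0,0) g=1 f=6, (0,1) g=2 f=6, (2,0) g=1 f=4, (2,2) g=3 f=6, (3,1) g=3 f=4]; closed=[(1,0), (1,1), (2,1)]

step 1: expand (2,1) (f=4, h=2) → closed; open now [(0,0) g=1 f=6, (0,1) g=2 f=6, (2,0) g=1 f=4, (2,2) g=3 f=6, (3,1) g=3 f=4]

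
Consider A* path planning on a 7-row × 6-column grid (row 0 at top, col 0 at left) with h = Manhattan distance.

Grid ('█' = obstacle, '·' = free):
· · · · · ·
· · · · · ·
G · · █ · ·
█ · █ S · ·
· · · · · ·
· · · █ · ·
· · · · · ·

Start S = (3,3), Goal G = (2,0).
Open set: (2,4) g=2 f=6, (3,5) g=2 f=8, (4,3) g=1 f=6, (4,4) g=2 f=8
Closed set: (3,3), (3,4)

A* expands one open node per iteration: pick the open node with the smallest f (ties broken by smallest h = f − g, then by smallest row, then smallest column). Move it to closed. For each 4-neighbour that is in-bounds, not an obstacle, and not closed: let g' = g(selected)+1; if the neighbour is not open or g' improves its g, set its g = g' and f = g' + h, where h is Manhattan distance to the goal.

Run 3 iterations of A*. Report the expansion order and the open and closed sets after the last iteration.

step 1: expand (2,4) (f=6, h=4) → closed; open now [(1,4) g=3 f=8, (2,5) g=3 f=8, (3,5) g=2 f=8, (4,3) g=1 f=6, (4,4) g=2 f=8]
step 2: expand (4,3) (f=6, h=5) → closed; open now [(1,4) g=3 f=8, (2,5) g=3 f=8, (3,5) g=2 f=8, (4,2) g=2 f=6, (4,4) g=2 f=8]
step 3: expand (4,2) (f=6, h=4) → closed; open now [(1,4) g=3 f=8, (2,5) g=3 f=8, (3,5) g=2 f=8, (4,1) g=3 f=6, (4,4) g=2 f=8, (5,2) g=3 f=8]

order=[(2,4) → (4,3) → (4,2)]; open=[(1,4) g=3 f=8, (2,5) g=3 f=8, (3,5) g=2 f=8, (4,1) g=3 f=6, (4,4) g=2 f=8, (5,2) g=3 f=8]; closed=[(2,4), (3,3), (3,4), (4,2), (4,3)]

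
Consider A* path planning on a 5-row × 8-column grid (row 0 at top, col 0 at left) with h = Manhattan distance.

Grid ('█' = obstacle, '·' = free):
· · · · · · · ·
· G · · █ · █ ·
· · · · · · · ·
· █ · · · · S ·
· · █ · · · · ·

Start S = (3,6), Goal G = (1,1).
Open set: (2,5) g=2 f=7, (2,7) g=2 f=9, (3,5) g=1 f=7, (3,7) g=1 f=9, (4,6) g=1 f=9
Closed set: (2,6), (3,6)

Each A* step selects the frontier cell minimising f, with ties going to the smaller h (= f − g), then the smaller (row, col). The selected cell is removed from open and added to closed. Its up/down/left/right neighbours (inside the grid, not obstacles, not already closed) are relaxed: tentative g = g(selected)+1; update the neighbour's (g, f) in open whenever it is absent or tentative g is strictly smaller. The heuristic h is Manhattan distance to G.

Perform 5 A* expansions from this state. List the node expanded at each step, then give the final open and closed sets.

step 1: expand (2,5) (f=7, h=5) → closed; open now [(1,5) g=3 f=7, (2,4) g=3 f=7, (2,7) g=2 f=9, (3,5) g=1 f=7, (3,7) g=1 f=9, (4,6) g=1 f=9]
step 2: expand (1,5) (f=7, h=4) → closed; open now [(0,5) g=4 f=9, (2,4) g=3 f=7, (2,7) g=2 f=9, (3,5) g=1 f=7, (3,7) g=1 f=9, (4,6) g=1 f=9]
step 3: expand (2,4) (f=7, h=4) → closed; open now [(0,5) g=4 f=9, (2,3) g=4 f=7, (2,7) g=2 f=9, (3,4) g=4 f=9, (3,5) g=1 f=7, (3,7) g=1 f=9, (4,6) g=1 f=9]
step 4: expand (2,3) (f=7, h=3) → closed; open now [(0,5) g=4 f=9, (1,3) g=5 f=7, (2,2) g=5 f=7, (2,7) g=2 f=9, (3,3) g=5 f=9, (3,4) g=4 f=9, (3,5) g=1 f=7, (3,7) g=1 f=9, (4,6) g=1 f=9]
step 5: expand (1,3) (f=7, h=2) → closed; open now [(0,3) g=6 f=9, (0,5) g=4 f=9, (1,2) g=6 f=7, (2,2) g=5 f=7, (2,7) g=2 f=9, (3,3) g=5 f=9, (3,4) g=4 f=9, (3,5) g=1 f=7, (3,7) g=1 f=9, (4,6) g=1 f=9]

order=[(2,5) → (1,5) → (2,4) → (2,3) → (1,3)]; open=[(0,3) g=6 f=9, (0,5) g=4 f=9, (1,2) g=6 f=7, (2,2) g=5 f=7, (2,7) g=2 f=9, (3,3) g=5 f=9, (3,4) g=4 f=9, (3,5) g=1 f=7, (3,7) g=1 f=9, (4,6) g=1 f=9]; closed=[(1,3), (1,5), (2,3), (2,4), (2,5), (2,6), (3,6)]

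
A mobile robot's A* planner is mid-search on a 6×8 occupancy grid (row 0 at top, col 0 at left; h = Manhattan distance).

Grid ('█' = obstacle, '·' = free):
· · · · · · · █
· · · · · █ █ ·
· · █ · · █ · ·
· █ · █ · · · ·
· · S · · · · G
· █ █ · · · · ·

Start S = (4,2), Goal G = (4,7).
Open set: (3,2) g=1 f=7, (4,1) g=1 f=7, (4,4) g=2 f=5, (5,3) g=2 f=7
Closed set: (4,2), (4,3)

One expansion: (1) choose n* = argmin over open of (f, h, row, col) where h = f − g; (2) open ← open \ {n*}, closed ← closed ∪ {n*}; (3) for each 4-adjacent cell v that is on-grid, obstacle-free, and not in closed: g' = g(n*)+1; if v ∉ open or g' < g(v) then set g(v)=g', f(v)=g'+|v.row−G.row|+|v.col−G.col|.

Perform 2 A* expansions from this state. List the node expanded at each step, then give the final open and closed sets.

step 1: expand (4,4) (f=5, h=3) → closed; open now [(3,2) g=1 f=7, (3,4) g=3 f=7, (4,1) g=1 f=7, (4,5) g=3 f=5, (5,3) g=2 f=7, (5,4) g=3 f=7]
step 2: expand (4,5) (f=5, h=2) → closed; open now [(3,2) g=1 f=7, (3,4) g=3 f=7, (3,5) g=4 f=7, (4,1) g=1 f=7, (4,6) g=4 f=5, (5,3) g=2 f=7, (5,4) g=3 f=7, (5,5) g=4 f=7]

order=[(4,4) → (4,5)]; open=[(3,2) g=1 f=7, (3,4) g=3 f=7, (3,5) g=4 f=7, (4,1) g=1 f=7, (4,6) g=4 f=5, (5,3) g=2 f=7, (5,4) g=3 f=7, (5,5) g=4 f=7]; closed=[(4,2), (4,3), (4,4), (4,5)]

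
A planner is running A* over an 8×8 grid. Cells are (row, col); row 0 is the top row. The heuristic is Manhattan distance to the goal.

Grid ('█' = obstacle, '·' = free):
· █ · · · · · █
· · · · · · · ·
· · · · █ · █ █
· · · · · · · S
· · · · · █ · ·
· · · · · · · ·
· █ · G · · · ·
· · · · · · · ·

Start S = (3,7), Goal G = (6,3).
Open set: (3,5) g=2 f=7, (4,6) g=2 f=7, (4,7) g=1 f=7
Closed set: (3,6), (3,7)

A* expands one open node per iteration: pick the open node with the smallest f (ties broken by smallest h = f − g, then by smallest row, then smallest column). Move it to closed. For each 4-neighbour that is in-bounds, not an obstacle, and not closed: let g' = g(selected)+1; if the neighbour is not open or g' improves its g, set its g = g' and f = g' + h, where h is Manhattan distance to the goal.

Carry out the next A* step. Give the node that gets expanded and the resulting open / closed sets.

expanded=(3,5); open=[(2,5) g=3 f=9, (3,4) g=3 f=7, (4,6) g=2 f=7, (4,7) g=1 f=7]; closed=[(3,5), (3,6), (3,7)]

step 1: expand (3,5) (f=7, h=5) → closed; open now [(2,5) g=3 f=9, (3,4) g=3 f=7, (4,6) g=2 f=7, (4,7) g=1 f=7]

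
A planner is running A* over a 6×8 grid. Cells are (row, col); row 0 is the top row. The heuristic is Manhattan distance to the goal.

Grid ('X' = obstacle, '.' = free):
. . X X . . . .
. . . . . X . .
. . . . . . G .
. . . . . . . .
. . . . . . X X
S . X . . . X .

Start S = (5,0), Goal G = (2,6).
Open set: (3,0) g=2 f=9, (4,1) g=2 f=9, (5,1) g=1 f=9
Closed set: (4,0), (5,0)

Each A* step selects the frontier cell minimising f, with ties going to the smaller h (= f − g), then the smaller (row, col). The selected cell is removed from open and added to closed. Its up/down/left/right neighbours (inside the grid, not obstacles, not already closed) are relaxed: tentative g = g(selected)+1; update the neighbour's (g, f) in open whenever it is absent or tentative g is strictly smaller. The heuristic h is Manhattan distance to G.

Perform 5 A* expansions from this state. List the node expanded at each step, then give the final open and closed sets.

step 1: expand (3,0) (f=9, h=7) → closed; open now [(2,0) g=3 f=9, (3,1) g=3 f=9, (4,1) g=2 f=9, (5,1) g=1 f=9]
step 2: expand (2,0) (f=9, h=6) → closed; open now [(1,0) g=4 f=11, (2,1) g=4 f=9, (3,1) g=3 f=9, (4,1) g=2 f=9, (5,1) g=1 f=9]
step 3: expand (2,1) (f=9, h=5) → closed; open now [(1,0) g=4 f=11, (1,1) g=5 f=11, (2,2) g=5 f=9, (3,1) g=3 f=9, (4,1) g=2 f=9, (5,1) g=1 f=9]
step 4: expand (2,2) (f=9, h=4) → closed; open now [(1,0) g=4 f=11, (1,1) g=5 f=11, (1,2) g=6 f=11, (2,3) g=6 f=9, (3,1) g=3 f=9, (3,2) g=6 f=11, (4,1) g=2 f=9, (5,1) g=1 f=9]
step 5: expand (2,3) (f=9, h=3) → closed; open now [(1,0) g=4 f=11, (1,1) g=5 f=11, (1,2) g=6 f=11, (1,3) g=7 f=11, (2,4) g=7 f=9, (3,1) g=3 f=9, (3,2) g=6 f=11, (3,3) g=7 f=11, (4,1) g=2 f=9, (5,1) g=1 f=9]

order=[(3,0) → (2,0) → (2,1) → (2,2) → (2,3)]; open=[(1,0) g=4 f=11, (1,1) g=5 f=11, (1,2) g=6 f=11, (1,3) g=7 f=11, (2,4) g=7 f=9, (3,1) g=3 f=9, (3,2) g=6 f=11, (3,3) g=7 f=11, (4,1) g=2 f=9, (5,1) g=1 f=9]; closed=[(2,0), (2,1), (2,2), (2,3), (3,0), (4,0), (5,0)]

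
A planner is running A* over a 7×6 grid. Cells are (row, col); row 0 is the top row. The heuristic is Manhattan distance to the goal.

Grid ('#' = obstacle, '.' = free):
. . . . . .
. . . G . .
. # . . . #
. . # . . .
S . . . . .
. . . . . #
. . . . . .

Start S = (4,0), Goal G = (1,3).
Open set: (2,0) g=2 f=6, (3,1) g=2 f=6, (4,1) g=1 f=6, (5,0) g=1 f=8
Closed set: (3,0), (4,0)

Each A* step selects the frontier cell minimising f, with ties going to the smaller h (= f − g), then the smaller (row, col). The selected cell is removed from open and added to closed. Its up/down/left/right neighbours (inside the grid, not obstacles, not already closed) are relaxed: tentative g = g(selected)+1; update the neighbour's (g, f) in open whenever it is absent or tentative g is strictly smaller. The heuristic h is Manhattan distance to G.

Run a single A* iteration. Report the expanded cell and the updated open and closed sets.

expanded=(2,0); open=[(1,0) g=3 f=6, (3,1) g=2 f=6, (4,1) g=1 f=6, (5,0) g=1 f=8]; closed=[(2,0), (3,0), (4,0)]

step 1: expand (2,0) (f=6, h=4) → closed; open now [(1,0) g=3 f=6, (3,1) g=2 f=6, (4,1) g=1 f=6, (5,0) g=1 f=8]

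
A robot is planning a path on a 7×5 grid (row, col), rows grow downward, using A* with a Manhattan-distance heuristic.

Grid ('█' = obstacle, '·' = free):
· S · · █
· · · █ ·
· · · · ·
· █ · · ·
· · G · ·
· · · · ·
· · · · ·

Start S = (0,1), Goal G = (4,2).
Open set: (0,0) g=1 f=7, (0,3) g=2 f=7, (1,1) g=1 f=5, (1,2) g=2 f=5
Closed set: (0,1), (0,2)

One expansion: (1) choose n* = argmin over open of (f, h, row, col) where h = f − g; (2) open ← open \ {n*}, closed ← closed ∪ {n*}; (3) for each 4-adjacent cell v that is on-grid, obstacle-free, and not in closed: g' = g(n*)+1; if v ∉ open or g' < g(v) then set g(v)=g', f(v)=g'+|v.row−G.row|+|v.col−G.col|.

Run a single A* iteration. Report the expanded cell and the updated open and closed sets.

expanded=(1,2); open=[(0,0) g=1 f=7, (0,3) g=2 f=7, (1,1) g=1 f=5, (2,2) g=3 f=5]; closed=[(0,1), (0,2), (1,2)]

step 1: expand (1,2) (f=5, h=3) → closed; open now [(0,0) g=1 f=7, (0,3) g=2 f=7, (1,1) g=1 f=5, (2,2) g=3 f=5]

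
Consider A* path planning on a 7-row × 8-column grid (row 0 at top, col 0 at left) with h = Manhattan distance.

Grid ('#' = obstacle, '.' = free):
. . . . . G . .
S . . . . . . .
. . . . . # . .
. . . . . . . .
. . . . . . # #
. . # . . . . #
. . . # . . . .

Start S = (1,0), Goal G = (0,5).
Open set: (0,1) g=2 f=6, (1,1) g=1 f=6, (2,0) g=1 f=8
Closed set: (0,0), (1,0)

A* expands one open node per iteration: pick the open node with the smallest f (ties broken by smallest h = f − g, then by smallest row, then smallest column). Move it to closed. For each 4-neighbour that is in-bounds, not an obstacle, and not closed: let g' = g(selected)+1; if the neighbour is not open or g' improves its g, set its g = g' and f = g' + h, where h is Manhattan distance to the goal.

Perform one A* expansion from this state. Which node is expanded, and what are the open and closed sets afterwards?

expanded=(0,1); open=[(0,2) g=3 f=6, (1,1) g=1 f=6, (2,0) g=1 f=8]; closed=[(0,0), (0,1), (1,0)]

step 1: expand (0,1) (f=6, h=4) → closed; open now [(0,2) g=3 f=6, (1,1) g=1 f=6, (2,0) g=1 f=8]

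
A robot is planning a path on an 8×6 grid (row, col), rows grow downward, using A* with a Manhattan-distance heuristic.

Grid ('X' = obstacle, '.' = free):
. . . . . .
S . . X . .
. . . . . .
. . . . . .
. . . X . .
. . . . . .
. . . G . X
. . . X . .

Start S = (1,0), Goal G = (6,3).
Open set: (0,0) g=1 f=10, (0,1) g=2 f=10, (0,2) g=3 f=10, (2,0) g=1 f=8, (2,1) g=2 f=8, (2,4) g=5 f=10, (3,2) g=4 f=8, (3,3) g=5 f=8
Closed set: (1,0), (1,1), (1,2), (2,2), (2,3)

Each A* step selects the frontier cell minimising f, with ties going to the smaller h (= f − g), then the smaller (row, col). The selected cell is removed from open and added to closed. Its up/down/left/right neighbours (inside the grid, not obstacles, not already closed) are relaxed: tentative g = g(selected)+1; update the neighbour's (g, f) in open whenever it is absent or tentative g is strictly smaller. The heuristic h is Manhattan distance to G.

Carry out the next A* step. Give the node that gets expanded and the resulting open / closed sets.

expanded=(3,3); open=[(0,0) g=1 f=10, (0,1) g=2 f=10, (0,2) g=3 f=10, (2,0) g=1 f=8, (2,1) g=2 f=8, (2,4) g=5 f=10, (3,2) g=4 f=8, (3,4) g=6 f=10]; closed=[(1,0), (1,1), (1,2), (2,2), (2,3), (3,3)]

step 1: expand (3,3) (f=8, h=3) → closed; open now [(0,0) g=1 f=10, (0,1) g=2 f=10, (0,2) g=3 f=10, (2,0) g=1 f=8, (2,1) g=2 f=8, (2,4) g=5 f=10, (3,2) g=4 f=8, (3,4) g=6 f=10]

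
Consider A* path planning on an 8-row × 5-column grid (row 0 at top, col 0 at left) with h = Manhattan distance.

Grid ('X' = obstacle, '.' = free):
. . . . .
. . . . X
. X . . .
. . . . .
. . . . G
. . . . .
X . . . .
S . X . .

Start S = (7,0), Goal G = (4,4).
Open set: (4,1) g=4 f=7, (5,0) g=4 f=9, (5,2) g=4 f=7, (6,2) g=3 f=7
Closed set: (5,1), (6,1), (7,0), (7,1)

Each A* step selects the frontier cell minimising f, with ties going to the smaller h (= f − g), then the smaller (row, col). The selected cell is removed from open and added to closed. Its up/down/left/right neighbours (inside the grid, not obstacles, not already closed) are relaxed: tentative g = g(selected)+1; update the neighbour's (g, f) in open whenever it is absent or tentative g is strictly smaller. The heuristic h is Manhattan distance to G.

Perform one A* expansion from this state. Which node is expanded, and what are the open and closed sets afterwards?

expanded=(4,1); open=[(3,1) g=5 f=9, (4,0) g=5 f=9, (4,2) g=5 f=7, (5,0) g=4 f=9, (5,2) g=4 f=7, (6,2) g=3 f=7]; closed=[(4,1), (5,1), (6,1), (7,0), (7,1)]

step 1: expand (4,1) (f=7, h=3) → closed; open now [(3,1) g=5 f=9, (4,0) g=5 f=9, (4,2) g=5 f=7, (5,0) g=4 f=9, (5,2) g=4 f=7, (6,2) g=3 f=7]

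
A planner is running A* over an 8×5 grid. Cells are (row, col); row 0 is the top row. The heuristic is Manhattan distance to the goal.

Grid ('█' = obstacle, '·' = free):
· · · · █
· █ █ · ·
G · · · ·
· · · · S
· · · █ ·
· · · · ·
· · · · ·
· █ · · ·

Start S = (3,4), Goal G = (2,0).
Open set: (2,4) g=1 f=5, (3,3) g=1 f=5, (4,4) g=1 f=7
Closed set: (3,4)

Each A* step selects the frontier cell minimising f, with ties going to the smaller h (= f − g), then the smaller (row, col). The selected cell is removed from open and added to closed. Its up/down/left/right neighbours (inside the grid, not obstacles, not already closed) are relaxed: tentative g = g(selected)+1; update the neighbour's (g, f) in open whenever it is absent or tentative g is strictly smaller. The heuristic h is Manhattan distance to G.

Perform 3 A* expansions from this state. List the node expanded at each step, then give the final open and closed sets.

step 1: expand (2,4) (f=5, h=4) → closed; open now [(1,4) g=2 f=7, (2,3) g=2 f=5, (3,3) g=1 f=5, (4,4) g=1 f=7]
step 2: expand (2,3) (f=5, h=3) → closed; open now [(1,3) g=3 f=7, (1,4) g=2 f=7, (2,2) g=3 f=5, (3,3) g=1 f=5, (4,4) g=1 f=7]
step 3: expand (2,2) (f=5, h=2) → closed; open now [(1,3) g=3 f=7, (1,4) g=2 f=7, (2,1) g=4 f=5, (3,2) g=4 f=7, (3,3) g=1 f=5, (4,4) g=1 f=7]

order=[(2,4) → (2,3) → (2,2)]; open=[(1,3) g=3 f=7, (1,4) g=2 f=7, (2,1) g=4 f=5, (3,2) g=4 f=7, (3,3) g=1 f=5, (4,4) g=1 f=7]; closed=[(2,2), (2,3), (2,4), (3,4)]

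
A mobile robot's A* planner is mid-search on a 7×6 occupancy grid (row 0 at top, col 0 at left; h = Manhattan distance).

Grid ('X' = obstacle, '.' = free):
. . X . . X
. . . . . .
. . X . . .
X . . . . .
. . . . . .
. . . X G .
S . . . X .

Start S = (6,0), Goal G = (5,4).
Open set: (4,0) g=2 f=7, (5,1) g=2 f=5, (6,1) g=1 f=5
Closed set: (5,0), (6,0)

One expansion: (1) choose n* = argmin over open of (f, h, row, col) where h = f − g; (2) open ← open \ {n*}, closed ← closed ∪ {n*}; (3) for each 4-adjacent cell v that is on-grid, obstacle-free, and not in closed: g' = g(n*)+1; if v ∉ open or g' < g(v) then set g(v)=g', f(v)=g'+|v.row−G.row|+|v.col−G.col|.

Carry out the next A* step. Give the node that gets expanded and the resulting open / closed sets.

expanded=(5,1); open=[(4,0) g=2 f=7, (4,1) g=3 f=7, (5,2) g=3 f=5, (6,1) g=1 f=5]; closed=[(5,0), (5,1), (6,0)]

step 1: expand (5,1) (f=5, h=3) → closed; open now [(4,0) g=2 f=7, (4,1) g=3 f=7, (5,2) g=3 f=5, (6,1) g=1 f=5]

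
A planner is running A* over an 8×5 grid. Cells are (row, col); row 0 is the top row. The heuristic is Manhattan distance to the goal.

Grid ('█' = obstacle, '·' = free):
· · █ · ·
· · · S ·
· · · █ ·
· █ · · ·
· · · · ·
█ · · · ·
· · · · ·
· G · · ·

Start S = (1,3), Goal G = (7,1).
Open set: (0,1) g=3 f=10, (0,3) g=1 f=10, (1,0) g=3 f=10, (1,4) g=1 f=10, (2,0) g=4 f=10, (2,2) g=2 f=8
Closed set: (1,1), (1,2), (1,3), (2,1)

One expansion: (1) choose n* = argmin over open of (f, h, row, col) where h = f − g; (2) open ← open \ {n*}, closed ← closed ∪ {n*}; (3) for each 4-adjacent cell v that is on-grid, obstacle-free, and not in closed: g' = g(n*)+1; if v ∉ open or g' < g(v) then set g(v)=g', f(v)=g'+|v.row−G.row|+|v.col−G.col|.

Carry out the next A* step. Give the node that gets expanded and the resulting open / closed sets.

step 1: expand (2,2) (f=8, h=6) → closed; open now [(0,1) g=3 f=10, (0,3) g=1 f=10, (1,0) g=3 f=10, (1,4) g=1 f=10, (2,0) g=4 f=10, (3,2) g=3 f=8]

expanded=(2,2); open=[(0,1) g=3 f=10, (0,3) g=1 f=10, (1,0) g=3 f=10, (1,4) g=1 f=10, (2,0) g=4 f=10, (3,2) g=3 f=8]; closed=[(1,1), (1,2), (1,3), (2,1), (2,2)]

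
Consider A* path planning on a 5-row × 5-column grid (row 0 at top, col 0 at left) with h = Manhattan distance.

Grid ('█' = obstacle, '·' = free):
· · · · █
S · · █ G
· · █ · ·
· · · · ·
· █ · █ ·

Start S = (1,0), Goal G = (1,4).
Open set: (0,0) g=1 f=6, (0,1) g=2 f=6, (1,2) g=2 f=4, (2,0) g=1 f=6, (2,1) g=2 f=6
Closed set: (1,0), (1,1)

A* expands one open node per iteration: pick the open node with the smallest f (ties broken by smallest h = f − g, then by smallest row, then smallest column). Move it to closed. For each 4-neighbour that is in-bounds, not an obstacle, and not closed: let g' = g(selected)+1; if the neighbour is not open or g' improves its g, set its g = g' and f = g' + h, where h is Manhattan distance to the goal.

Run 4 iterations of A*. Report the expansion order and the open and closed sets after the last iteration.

order=[(1,2) → (0,2) → (0,3) → (0,1)]; open=[(0,0) g=1 f=6, (2,0) g=1 f=6, (2,1) g=2 f=6]; closed=[(0,1), (0,2), (0,3), (1,0), (1,1), (1,2)]

step 1: expand (1,2) (f=4, h=2) → closed; open now [(0,0) g=1 f=6, (0,1) g=2 f=6, (0,2) g=3 f=6, (2,0) g=1 f=6, (2,1) g=2 f=6]
step 2: expand (0,2) (f=6, h=3) → closed; open now [(0,0) g=1 f=6, (0,1) g=2 f=6, (0,3) g=4 f=6, (2,0) g=1 f=6, (2,1) g=2 f=6]
step 3: expand (0,3) (f=6, h=2) → closed; open now [(0,0) g=1 f=6, (0,1) g=2 f=6, (2,0) g=1 f=6, (2,1) g=2 f=6]
step 4: expand (0,1) (f=6, h=4) → closed; open now [(0,0) g=1 f=6, (2,0) g=1 f=6, (2,1) g=2 f=6]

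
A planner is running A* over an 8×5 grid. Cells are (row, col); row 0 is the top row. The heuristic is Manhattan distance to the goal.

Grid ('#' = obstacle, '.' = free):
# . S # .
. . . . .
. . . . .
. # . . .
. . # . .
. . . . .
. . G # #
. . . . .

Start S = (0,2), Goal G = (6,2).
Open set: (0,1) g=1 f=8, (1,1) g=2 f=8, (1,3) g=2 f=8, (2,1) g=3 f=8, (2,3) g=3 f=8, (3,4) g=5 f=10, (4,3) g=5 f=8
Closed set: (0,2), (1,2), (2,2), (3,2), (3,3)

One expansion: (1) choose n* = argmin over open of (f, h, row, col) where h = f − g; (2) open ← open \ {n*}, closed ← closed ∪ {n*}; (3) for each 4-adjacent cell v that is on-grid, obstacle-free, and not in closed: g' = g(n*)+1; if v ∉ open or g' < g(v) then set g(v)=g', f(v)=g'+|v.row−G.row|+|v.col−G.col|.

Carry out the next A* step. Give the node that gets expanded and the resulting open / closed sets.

expanded=(4,3); open=[(0,1) g=1 f=8, (1,1) g=2 f=8, (1,3) g=2 f=8, (2,1) g=3 f=8, (2,3) g=3 f=8, (3,4) g=5 f=10, (4,4) g=6 f=10, (5,3) g=6 f=8]; closed=[(0,2), (1,2), (2,2), (3,2), (3,3), (4,3)]

step 1: expand (4,3) (f=8, h=3) → closed; open now [(0,1) g=1 f=8, (1,1) g=2 f=8, (1,3) g=2 f=8, (2,1) g=3 f=8, (2,3) g=3 f=8, (3,4) g=5 f=10, (4,4) g=6 f=10, (5,3) g=6 f=8]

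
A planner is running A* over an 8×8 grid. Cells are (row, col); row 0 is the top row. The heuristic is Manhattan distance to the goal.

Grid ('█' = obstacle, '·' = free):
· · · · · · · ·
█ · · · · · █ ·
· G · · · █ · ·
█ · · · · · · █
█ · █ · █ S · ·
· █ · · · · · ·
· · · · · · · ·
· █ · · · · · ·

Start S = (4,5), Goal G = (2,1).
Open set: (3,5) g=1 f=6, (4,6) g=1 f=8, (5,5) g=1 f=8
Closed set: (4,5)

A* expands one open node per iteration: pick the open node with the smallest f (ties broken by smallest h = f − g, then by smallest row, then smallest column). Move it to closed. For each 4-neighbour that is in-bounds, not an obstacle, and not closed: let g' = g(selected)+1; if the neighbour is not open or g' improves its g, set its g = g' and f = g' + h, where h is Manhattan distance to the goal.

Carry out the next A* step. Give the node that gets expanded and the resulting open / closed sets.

expanded=(3,5); open=[(3,4) g=2 f=6, (3,6) g=2 f=8, (4,6) g=1 f=8, (5,5) g=1 f=8]; closed=[(3,5), (4,5)]

step 1: expand (3,5) (f=6, h=5) → closed; open now [(3,4) g=2 f=6, (3,6) g=2 f=8, (4,6) g=1 f=8, (5,5) g=1 f=8]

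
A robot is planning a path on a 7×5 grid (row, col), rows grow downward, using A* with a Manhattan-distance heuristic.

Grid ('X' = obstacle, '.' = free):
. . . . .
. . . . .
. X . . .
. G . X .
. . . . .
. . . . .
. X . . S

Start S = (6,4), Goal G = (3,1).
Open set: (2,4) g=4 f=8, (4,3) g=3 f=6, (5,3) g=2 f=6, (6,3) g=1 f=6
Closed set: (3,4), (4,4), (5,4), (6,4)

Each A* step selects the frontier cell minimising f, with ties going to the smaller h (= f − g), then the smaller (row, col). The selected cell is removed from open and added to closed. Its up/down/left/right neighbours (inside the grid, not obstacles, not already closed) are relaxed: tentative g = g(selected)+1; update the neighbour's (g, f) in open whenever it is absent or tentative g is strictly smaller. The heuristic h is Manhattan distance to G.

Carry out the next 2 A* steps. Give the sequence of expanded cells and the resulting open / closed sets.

order=[(4,3) → (4,2)]; open=[(2,4) g=4 f=8, (3,2) g=5 f=6, (4,1) g=5 f=6, (5,2) g=5 f=8, (5,3) g=2 f=6, (6,3) g=1 f=6]; closed=[(3,4), (4,2), (4,3), (4,4), (5,4), (6,4)]

step 1: expand (4,3) (f=6, h=3) → closed; open now [(2,4) g=4 f=8, (4,2) g=4 f=6, (5,3) g=2 f=6, (6,3) g=1 f=6]
step 2: expand (4,2) (f=6, h=2) → closed; open now [(2,4) g=4 f=8, (3,2) g=5 f=6, (4,1) g=5 f=6, (5,2) g=5 f=8, (5,3) g=2 f=6, (6,3) g=1 f=6]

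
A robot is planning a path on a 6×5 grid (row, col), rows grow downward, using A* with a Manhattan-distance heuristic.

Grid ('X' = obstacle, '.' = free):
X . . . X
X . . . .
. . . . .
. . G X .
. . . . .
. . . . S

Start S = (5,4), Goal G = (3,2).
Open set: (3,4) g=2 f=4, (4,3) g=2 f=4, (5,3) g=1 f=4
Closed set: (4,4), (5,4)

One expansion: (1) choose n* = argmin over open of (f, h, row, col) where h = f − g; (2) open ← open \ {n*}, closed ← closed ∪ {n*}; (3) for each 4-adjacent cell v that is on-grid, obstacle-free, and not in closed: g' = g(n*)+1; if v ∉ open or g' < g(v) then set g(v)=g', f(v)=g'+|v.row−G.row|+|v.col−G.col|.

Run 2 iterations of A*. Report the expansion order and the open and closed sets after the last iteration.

order=[(3,4) → (4,3)]; open=[(2,4) g=3 f=6, (4,2) g=3 f=4, (5,3) g=1 f=4]; closed=[(3,4), (4,3), (4,4), (5,4)]

step 1: expand (3,4) (f=4, h=2) → closed; open now [(2,4) g=3 f=6, (4,3) g=2 f=4, (5,3) g=1 f=4]
step 2: expand (4,3) (f=4, h=2) → closed; open now [(2,4) g=3 f=6, (4,2) g=3 f=4, (5,3) g=1 f=4]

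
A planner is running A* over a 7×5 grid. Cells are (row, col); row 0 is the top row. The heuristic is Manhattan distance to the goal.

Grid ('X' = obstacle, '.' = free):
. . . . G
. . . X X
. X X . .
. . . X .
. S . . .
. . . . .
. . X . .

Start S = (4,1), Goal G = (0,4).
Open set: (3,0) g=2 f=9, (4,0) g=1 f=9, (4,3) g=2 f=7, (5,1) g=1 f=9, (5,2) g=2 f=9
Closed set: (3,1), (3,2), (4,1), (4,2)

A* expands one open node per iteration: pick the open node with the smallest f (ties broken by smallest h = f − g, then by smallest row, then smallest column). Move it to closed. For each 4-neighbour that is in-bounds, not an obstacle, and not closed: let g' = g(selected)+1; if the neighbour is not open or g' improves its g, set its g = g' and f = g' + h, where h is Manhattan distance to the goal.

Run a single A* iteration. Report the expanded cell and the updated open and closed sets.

step 1: expand (4,3) (f=7, h=5) → closed; open now [(3,0) g=2 f=9, (4,0) g=1 f=9, (4,4) g=3 f=7, (5,1) g=1 f=9, (5,2) g=2 f=9, (5,3) g=3 f=9]

expanded=(4,3); open=[(3,0) g=2 f=9, (4,0) g=1 f=9, (4,4) g=3 f=7, (5,1) g=1 f=9, (5,2) g=2 f=9, (5,3) g=3 f=9]; closed=[(3,1), (3,2), (4,1), (4,2), (4,3)]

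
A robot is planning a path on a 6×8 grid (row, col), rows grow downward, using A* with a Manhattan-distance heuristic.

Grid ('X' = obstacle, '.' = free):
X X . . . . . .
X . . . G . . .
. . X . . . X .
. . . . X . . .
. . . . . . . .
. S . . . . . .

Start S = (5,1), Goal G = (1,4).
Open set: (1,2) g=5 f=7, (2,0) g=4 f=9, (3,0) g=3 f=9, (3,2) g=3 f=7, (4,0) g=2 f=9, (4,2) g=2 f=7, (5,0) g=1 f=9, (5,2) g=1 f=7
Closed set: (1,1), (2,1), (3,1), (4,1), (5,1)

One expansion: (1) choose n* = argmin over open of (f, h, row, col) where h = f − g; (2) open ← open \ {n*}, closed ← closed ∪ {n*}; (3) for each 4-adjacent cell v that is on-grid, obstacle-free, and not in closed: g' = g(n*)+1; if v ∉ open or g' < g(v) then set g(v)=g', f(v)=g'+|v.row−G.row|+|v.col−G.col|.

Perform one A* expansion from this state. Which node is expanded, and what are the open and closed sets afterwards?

expanded=(1,2); open=[(0,2) g=6 f=9, (1,3) g=6 f=7, (2,0) g=4 f=9, (3,0) g=3 f=9, (3,2) g=3 f=7, (4,0) g=2 f=9, (4,2) g=2 f=7, (5,0) g=1 f=9, (5,2) g=1 f=7]; closed=[(1,1), (1,2), (2,1), (3,1), (4,1), (5,1)]

step 1: expand (1,2) (f=7, h=2) → closed; open now [(0,2) g=6 f=9, (1,3) g=6 f=7, (2,0) g=4 f=9, (3,0) g=3 f=9, (3,2) g=3 f=7, (4,0) g=2 f=9, (4,2) g=2 f=7, (5,0) g=1 f=9, (5,2) g=1 f=7]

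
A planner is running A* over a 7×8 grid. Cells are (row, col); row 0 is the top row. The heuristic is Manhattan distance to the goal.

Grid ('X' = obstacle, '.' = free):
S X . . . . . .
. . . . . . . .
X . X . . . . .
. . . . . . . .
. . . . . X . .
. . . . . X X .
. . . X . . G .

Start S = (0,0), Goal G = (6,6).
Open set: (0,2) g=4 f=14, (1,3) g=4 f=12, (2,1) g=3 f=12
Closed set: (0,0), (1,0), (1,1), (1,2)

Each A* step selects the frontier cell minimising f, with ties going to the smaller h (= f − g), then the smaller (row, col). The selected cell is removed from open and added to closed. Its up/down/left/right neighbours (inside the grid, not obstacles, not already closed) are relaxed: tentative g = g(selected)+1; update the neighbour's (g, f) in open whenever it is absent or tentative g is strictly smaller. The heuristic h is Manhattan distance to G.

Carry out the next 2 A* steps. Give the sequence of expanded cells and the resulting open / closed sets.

step 1: expand (1,3) (f=12, h=8) → closed; open now [(0,2) g=4 f=14, (0,3) g=5 f=14, (1,4) g=5 f=12, (2,1) g=3 f=12, (2,3) g=5 f=12]
step 2: expand (1,4) (f=12, h=7) → closed; open now [(0,2) g=4 f=14, (0,3) g=5 f=14, (0,4) g=6 f=14, (1,5) g=6 f=12, (2,1) g=3 f=12, (2,3) g=5 f=12, (2,4) g=6 f=12]

order=[(1,3) → (1,4)]; open=[(0,2) g=4 f=14, (0,3) g=5 f=14, (0,4) g=6 f=14, (1,5) g=6 f=12, (2,1) g=3 f=12, (2,3) g=5 f=12, (2,4) g=6 f=12]; closed=[(0,0), (1,0), (1,1), (1,2), (1,3), (1,4)]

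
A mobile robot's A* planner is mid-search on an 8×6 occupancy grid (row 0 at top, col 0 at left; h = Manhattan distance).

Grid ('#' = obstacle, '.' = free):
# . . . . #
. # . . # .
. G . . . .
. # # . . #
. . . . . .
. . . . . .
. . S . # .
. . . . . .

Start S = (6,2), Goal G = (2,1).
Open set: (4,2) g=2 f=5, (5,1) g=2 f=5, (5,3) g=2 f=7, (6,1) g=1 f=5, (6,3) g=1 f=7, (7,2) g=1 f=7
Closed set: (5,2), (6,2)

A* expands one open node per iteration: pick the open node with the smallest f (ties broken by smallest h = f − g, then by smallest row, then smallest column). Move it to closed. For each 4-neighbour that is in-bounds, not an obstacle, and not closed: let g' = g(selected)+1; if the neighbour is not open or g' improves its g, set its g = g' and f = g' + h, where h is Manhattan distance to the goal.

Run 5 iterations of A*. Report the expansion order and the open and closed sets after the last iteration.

step 1: expand (4,2) (f=5, h=3) → closed; open now [(4,1) g=3 f=5, (4,3) g=3 f=7, (5,1) g=2 f=5, (5,3) g=2 f=7, (6,1) g=1 f=5, (6,3) g=1 f=7, (7,2) g=1 f=7]
step 2: expand (4,1) (f=5, h=2) → closed; open now [(4,0) g=4 f=7, (4,3) g=3 f=7, (5,1) g=2 f=5, (5,3) g=2 f=7, (6,1) g=1 f=5, (6,3) g=1 f=7, (7,2) g=1 f=7]
step 3: expand (5,1) (f=5, h=3) → closed; open now [(4,0) g=4 f=7, (4,3) g=3 f=7, (5,0) g=3 f=7, (5,3) g=2 f=7, (6,1) g=1 f=5, (6,3) g=1 f=7, (7,2) g=1 f=7]
step 4: expand (6,1) (f=5, h=4) → closed; open now [(4,0) g=4 f=7, (4,3) g=3 f=7, (5,0) g=3 f=7, (5,3) g=2 f=7, (6,0) g=2 f=7, (6,3) g=1 f=7, (7,1) g=2 f=7, (7,2) g=1 f=7]
step 5: expand (4,0) (f=7, h=3) → closed; open now [(3,0) g=5 f=7, (4,3) g=3 f=7, (5,0) g=3 f=7, (5,3) g=2 f=7, (6,0) g=2 f=7, (6,3) g=1 f=7, (7,1) g=2 f=7, (7,2) g=1 f=7]

order=[(4,2) → (4,1) → (5,1) → (6,1) → (4,0)]; open=[(3,0) g=5 f=7, (4,3) g=3 f=7, (5,0) g=3 f=7, (5,3) g=2 f=7, (6,0) g=2 f=7, (6,3) g=1 f=7, (7,1) g=2 f=7, (7,2) g=1 f=7]; closed=[(4,0), (4,1), (4,2), (5,1), (5,2), (6,1), (6,2)]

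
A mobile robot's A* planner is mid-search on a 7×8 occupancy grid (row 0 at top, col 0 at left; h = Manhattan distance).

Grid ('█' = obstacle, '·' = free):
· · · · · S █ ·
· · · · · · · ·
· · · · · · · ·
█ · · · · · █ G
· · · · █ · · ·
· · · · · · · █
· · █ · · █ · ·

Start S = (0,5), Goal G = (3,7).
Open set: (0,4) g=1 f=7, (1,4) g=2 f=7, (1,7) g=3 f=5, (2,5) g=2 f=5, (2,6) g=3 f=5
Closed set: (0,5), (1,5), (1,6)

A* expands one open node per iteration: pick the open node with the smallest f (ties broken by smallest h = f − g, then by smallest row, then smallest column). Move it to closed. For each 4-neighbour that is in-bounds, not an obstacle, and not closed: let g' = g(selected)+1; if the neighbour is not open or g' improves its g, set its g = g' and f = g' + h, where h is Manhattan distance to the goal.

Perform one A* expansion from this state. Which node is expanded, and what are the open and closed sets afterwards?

expanded=(1,7); open=[(0,4) g=1 f=7, (0,7) g=4 f=7, (1,4) g=2 f=7, (2,5) g=2 f=5, (2,6) g=3 f=5, (2,7) g=4 f=5]; closed=[(0,5), (1,5), (1,6), (1,7)]

step 1: expand (1,7) (f=5, h=2) → closed; open now [(0,4) g=1 f=7, (0,7) g=4 f=7, (1,4) g=2 f=7, (2,5) g=2 f=5, (2,6) g=3 f=5, (2,7) g=4 f=5]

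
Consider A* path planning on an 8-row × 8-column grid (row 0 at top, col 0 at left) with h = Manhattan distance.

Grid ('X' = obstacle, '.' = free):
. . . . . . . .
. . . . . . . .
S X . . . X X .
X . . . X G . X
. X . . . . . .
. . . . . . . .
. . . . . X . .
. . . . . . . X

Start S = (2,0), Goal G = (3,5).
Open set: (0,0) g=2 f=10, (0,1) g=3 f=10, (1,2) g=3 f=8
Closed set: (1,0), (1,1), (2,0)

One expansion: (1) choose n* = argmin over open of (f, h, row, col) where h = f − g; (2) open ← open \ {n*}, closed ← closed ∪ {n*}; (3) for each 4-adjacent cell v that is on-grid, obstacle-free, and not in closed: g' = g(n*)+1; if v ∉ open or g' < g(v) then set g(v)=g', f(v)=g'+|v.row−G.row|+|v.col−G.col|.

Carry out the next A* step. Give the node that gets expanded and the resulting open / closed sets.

step 1: expand (1,2) (f=8, h=5) → closed; open now [(0,0) g=2 f=10, (0,1) g=3 f=10, (0,2) g=4 f=10, (1,3) g=4 f=8, (2,2) g=4 f=8]

expanded=(1,2); open=[(0,0) g=2 f=10, (0,1) g=3 f=10, (0,2) g=4 f=10, (1,3) g=4 f=8, (2,2) g=4 f=8]; closed=[(1,0), (1,1), (1,2), (2,0)]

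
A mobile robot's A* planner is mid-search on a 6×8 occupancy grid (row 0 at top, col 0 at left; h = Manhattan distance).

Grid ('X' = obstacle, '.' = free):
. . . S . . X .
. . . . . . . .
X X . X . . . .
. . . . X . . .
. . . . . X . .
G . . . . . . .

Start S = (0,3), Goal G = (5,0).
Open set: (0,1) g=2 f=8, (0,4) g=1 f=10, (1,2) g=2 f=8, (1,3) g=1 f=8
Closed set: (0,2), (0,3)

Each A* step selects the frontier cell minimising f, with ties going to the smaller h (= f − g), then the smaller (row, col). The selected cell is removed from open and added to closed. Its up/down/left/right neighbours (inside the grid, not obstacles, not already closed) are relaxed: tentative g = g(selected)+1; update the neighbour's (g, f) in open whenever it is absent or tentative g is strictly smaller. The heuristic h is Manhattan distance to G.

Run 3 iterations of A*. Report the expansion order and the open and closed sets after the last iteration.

step 1: expand (0,1) (f=8, h=6) → closed; open now [(0,0) g=3 f=8, (0,4) g=1 f=10, (1,1) g=3 f=8, (1,2) g=2 f=8, (1,3) g=1 f=8]
step 2: expand (0,0) (f=8, h=5) → closed; open now [(0,4) g=1 f=10, (1,0) g=4 f=8, (1,1) g=3 f=8, (1,2) g=2 f=8, (1,3) g=1 f=8]
step 3: expand (1,0) (f=8, h=4) → closed; open now [(0,4) g=1 f=10, (1,1) g=3 f=8, (1,2) g=2 f=8, (1,3) g=1 f=8]

order=[(0,1) → (0,0) → (1,0)]; open=[(0,4) g=1 f=10, (1,1) g=3 f=8, (1,2) g=2 f=8, (1,3) g=1 f=8]; closed=[(0,0), (0,1), (0,2), (0,3), (1,0)]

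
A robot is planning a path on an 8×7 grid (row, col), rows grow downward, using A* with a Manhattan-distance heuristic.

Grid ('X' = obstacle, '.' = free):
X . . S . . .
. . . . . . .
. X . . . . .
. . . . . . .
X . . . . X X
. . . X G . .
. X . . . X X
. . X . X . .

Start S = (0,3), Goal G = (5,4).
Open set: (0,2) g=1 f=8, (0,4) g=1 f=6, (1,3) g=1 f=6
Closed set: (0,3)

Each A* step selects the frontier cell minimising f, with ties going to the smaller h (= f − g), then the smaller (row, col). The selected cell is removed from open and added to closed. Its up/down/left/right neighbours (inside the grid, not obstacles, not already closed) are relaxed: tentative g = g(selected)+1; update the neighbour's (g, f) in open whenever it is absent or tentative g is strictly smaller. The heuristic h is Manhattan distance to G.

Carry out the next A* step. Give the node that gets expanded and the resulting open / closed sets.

expanded=(0,4); open=[(0,2) g=1 f=8, (0,5) g=2 f=8, (1,3) g=1 f=6, (1,4) g=2 f=6]; closed=[(0,3), (0,4)]

step 1: expand (0,4) (f=6, h=5) → closed; open now [(0,2) g=1 f=8, (0,5) g=2 f=8, (1,3) g=1 f=6, (1,4) g=2 f=6]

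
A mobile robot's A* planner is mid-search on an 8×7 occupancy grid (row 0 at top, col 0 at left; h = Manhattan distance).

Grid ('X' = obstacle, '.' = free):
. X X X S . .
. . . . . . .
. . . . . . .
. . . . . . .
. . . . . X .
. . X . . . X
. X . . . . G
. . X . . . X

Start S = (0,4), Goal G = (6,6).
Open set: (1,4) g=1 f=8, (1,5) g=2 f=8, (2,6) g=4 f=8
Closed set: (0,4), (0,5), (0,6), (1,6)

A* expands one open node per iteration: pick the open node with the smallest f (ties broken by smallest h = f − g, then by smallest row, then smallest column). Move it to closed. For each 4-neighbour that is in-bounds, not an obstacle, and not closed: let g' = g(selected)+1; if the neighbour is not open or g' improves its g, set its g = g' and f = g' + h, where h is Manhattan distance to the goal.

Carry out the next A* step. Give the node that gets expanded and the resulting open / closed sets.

expanded=(2,6); open=[(1,4) g=1 f=8, (1,5) g=2 f=8, (2,5) g=5 f=10, (3,6) g=5 f=8]; closed=[(0,4), (0,5), (0,6), (1,6), (2,6)]

step 1: expand (2,6) (f=8, h=4) → closed; open now [(1,4) g=1 f=8, (1,5) g=2 f=8, (2,5) g=5 f=10, (3,6) g=5 f=8]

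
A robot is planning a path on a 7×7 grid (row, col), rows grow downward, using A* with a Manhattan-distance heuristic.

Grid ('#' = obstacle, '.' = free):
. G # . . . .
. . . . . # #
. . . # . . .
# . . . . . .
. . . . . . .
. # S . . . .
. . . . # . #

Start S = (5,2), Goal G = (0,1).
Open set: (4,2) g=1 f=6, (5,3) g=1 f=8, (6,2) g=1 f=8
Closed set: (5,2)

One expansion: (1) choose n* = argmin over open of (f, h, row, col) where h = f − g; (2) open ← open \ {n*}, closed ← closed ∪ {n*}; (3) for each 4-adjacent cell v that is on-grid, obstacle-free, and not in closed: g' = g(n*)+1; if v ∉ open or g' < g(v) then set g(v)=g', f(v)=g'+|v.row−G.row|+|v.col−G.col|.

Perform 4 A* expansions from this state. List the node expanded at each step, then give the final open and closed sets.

step 1: expand (4,2) (f=6, h=5) → closed; open now [(3,2) g=2 f=6, (4,1) g=2 f=6, (4,3) g=2 f=8, (5,3) g=1 f=8, (6,2) g=1 f=8]
step 2: expand (3,2) (f=6, h=4) → closed; open now [(2,2) g=3 f=6, (3,1) g=3 f=6, (3,3) g=3 f=8, (4,1) g=2 f=6, (4,3) g=2 f=8, (5,3) g=1 f=8, (6,2) g=1 f=8]
step 3: expand (2,2) (f=6, h=3) → closed; open now [(1,2) g=4 f=6, (2,1) g=4 f=6, (3,1) g=3 f=6, (3,3) g=3 f=8, (4,1) g=2 f=6, (4,3) g=2 f=8, (5,3) g=1 f=8, (6,2) g=1 f=8]
step 4: expand (1,2) (f=6, h=2) → closed; open now [(1,1) g=5 f=6, (1,3) g=5 f=8, (2,1) g=4 f=6, (3,1) g=3 f=6, (3,3) g=3 f=8, (4,1) g=2 f=6, (4,3) g=2 f=8, (5,3) g=1 f=8, (6,2) g=1 f=8]

order=[(4,2) → (3,2) → (2,2) → (1,2)]; open=[(1,1) g=5 f=6, (1,3) g=5 f=8, (2,1) g=4 f=6, (3,1) g=3 f=6, (3,3) g=3 f=8, (4,1) g=2 f=6, (4,3) g=2 f=8, (5,3) g=1 f=8, (6,2) g=1 f=8]; closed=[(1,2), (2,2), (3,2), (4,2), (5,2)]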